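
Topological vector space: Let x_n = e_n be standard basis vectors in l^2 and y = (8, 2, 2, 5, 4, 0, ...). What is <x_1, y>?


x_1 = e_1 is the standard basis vector with 1 in position 1.
<x_1, y> = y_1 = 8
As n -> infinity, <x_n, y> -> 0, confirming weak convergence of (x_n) to 0.

8


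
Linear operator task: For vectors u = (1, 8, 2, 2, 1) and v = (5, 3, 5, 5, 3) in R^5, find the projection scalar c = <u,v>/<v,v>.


Computing <u,v> = 1*5 + 8*3 + 2*5 + 2*5 + 1*3 = 52
Computing <v,v> = 5^2 + 3^2 + 5^2 + 5^2 + 3^2 = 93
Projection coefficient = 52/93 = 0.5591

0.5591


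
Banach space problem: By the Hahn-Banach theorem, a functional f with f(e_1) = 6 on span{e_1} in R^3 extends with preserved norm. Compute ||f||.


The norm of f is given by ||f|| = sup_{||x||=1} |f(x)|.
On span{e_1}, ||e_1|| = 1, so ||f|| = |f(e_1)| / ||e_1||
= |6| / 1 = 6.0000

6.0000


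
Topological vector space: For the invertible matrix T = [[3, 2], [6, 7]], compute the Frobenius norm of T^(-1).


det(T) = 3*7 - 2*6 = 9
T^(-1) = (1/9) * [[7, -2], [-6, 3]] = [[0.7778, -0.2222], [-0.6667, 0.3333]]
||T^(-1)||_F^2 = 0.7778^2 + (-0.2222)^2 + (-0.6667)^2 + 0.3333^2 = 1.2099
||T^(-1)||_F = sqrt(1.2099) = 1.0999

1.0999


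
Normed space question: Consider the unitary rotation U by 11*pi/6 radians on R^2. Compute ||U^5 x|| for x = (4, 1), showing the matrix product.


U is a rotation by theta = 11*pi/6
U^5 = rotation by 5*theta = 55*pi/6 = 7*pi/6 (mod 2*pi)
cos(7*pi/6) = -0.8660, sin(7*pi/6) = -0.5000
U^5 x = (-0.8660 * 4 - -0.5000 * 1, -0.5000 * 4 + -0.8660 * 1)
= (-2.9641, -2.8660)
||U^5 x|| = sqrt((-2.9641)^2 + (-2.8660)^2) = sqrt(17.0000) = 4.1231

4.1231


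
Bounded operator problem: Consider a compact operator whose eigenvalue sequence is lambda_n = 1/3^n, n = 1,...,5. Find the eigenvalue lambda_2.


The eigenvalue formula gives lambda_2 = 1/3^2
= 1/9
= 0.1111

0.1111


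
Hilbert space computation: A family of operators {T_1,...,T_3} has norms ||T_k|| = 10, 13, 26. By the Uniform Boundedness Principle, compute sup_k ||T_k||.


By the Uniform Boundedness Principle, the supremum of norms is finite.
sup_k ||T_k|| = max(10, 13, 26) = 26

26


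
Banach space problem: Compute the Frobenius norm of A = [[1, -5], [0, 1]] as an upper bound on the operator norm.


||A||_F^2 = sum a_ij^2
= 1^2 + (-5)^2 + 0^2 + 1^2
= 1 + 25 + 0 + 1 = 27
||A||_F = sqrt(27) = 5.1962

5.1962


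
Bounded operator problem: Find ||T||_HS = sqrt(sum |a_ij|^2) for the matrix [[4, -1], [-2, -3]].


The Hilbert-Schmidt norm is sqrt(sum of squares of all entries).
Sum of squares = 4^2 + (-1)^2 + (-2)^2 + (-3)^2
= 16 + 1 + 4 + 9 = 30
||T||_HS = sqrt(30) = 5.4772

5.4772


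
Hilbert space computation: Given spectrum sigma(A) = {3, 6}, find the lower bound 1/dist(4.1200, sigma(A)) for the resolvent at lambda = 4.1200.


dist(4.1200, {3, 6}) = min(|4.1200 - 3|, |4.1200 - 6|)
= min(1.1200, 1.8800) = 1.1200
Resolvent bound = 1/1.1200 = 0.8929

0.8929


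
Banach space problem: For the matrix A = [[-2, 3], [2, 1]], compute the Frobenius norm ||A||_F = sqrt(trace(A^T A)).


||A||_F^2 = sum a_ij^2
= (-2)^2 + 3^2 + 2^2 + 1^2
= 4 + 9 + 4 + 1 = 18
||A||_F = sqrt(18) = 4.2426

4.2426


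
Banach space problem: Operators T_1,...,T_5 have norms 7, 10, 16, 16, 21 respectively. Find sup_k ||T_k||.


By the Uniform Boundedness Principle, the supremum of norms is finite.
sup_k ||T_k|| = max(7, 10, 16, 16, 21) = 21

21


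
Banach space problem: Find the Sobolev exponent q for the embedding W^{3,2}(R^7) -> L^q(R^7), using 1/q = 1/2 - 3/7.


Using the Sobolev embedding formula: 1/q = 1/p - k/n
1/q = 1/2 - 3/7 = 1/14
q = 1/(1/14) = 14

14.0000


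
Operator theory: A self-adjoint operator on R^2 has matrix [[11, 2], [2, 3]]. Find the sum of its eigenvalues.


For a self-adjoint (symmetric) matrix, the eigenvalues are real.
The sum of eigenvalues equals the trace of the matrix.
trace = 11 + 3 = 14

14


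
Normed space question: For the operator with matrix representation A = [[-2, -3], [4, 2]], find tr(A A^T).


trace(A * A^T) = sum of squares of all entries
= (-2)^2 + (-3)^2 + 4^2 + 2^2
= 4 + 9 + 16 + 4
= 33

33


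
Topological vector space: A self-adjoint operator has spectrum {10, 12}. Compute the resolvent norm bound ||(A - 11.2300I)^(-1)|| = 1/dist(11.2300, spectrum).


dist(11.2300, {10, 12}) = min(|11.2300 - 10|, |11.2300 - 12|)
= min(1.2300, 0.7700) = 0.7700
Resolvent bound = 1/0.7700 = 1.2987

1.2987


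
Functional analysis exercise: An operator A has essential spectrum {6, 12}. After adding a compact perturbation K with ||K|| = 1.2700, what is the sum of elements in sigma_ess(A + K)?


By Weyl's theorem, the essential spectrum is invariant under compact perturbations.
sigma_ess(A + K) = sigma_ess(A) = {6, 12}
Sum = 6 + 12 = 18

18


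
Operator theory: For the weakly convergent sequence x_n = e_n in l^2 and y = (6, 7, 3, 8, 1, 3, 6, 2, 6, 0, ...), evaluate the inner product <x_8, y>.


x_8 = e_8 is the standard basis vector with 1 in position 8.
<x_8, y> = y_8 = 2
As n -> infinity, <x_n, y> -> 0, confirming weak convergence of (x_n) to 0.

2


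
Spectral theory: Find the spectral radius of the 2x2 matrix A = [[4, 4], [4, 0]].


For a 2x2 matrix, eigenvalues satisfy lambda^2 - (trace)*lambda + det = 0
trace = 4 + 0 = 4
det = 4*0 - 4*4 = -16
discriminant = 4^2 - 4*(-16) = 80
spectral radius = max |eigenvalue| = 6.4721

6.4721


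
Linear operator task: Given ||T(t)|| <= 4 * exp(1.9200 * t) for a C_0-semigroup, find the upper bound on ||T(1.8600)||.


||T(1.8600)|| <= 4 * exp(1.9200 * 1.8600)
= 4 * exp(3.5712)
= 4 * 35.5592
= 142.2370

142.2370


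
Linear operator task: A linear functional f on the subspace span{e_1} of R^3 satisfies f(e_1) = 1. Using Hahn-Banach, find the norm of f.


The norm of f is given by ||f|| = sup_{||x||=1} |f(x)|.
On span{e_1}, ||e_1|| = 1, so ||f|| = |f(e_1)| / ||e_1||
= |1| / 1 = 1.0000

1.0000


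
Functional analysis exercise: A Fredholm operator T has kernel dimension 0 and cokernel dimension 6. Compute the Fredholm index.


The Fredholm index is defined as ind(T) = dim(ker T) - dim(coker T)
= 0 - 6
= -6

-6


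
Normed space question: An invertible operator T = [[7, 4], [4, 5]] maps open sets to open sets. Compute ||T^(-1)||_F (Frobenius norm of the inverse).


det(T) = 7*5 - 4*4 = 19
T^(-1) = (1/19) * [[5, -4], [-4, 7]] = [[0.2632, -0.2105], [-0.2105, 0.3684]]
||T^(-1)||_F^2 = 0.2632^2 + (-0.2105)^2 + (-0.2105)^2 + 0.3684^2 = 0.2936
||T^(-1)||_F = sqrt(0.2936) = 0.5419

0.5419


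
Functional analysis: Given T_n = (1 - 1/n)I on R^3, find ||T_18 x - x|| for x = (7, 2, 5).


T_18 x - x = (1 - 1/18)x - x = -x/18
||x|| = sqrt(78) = 8.8318
||T_18 x - x|| = ||x||/18 = 8.8318/18 = 0.4907

0.4907


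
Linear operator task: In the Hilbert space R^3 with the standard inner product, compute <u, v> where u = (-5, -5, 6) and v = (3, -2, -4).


Computing the standard inner product <u, v> = sum u_i * v_i
= -5*3 + -5*-2 + 6*-4
= -15 + 10 + -24
= -29

-29


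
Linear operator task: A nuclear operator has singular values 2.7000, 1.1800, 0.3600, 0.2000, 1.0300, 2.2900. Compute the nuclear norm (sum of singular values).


The nuclear norm is the sum of all singular values.
||T||_1 = 2.7000 + 1.1800 + 0.3600 + 0.2000 + 1.0300 + 2.2900
= 7.7600

7.7600


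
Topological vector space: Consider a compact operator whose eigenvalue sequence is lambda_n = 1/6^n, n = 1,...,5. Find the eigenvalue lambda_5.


The eigenvalue formula gives lambda_5 = 1/6^5
= 1/7776
= 1.2860e-04

1.2860e-04


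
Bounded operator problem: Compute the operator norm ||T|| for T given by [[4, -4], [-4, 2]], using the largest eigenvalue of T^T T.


A^T A = [[32, -24], [-24, 20]]
trace(A^T A) = 52, det(A^T A) = 64
discriminant = 52^2 - 4*64 = 2448
Largest eigenvalue of A^T A = (trace + sqrt(disc))/2 = 50.7386
||T|| = sqrt(50.7386) = 7.1231

7.1231


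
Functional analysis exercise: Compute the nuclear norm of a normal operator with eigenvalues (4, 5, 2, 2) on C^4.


For a normal operator, singular values equal |eigenvalues|.
Trace norm = sum |lambda_i| = 4 + 5 + 2 + 2
= 13

13


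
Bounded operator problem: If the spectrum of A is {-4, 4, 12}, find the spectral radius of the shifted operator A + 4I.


Spectrum of A + 4I = {0, 8, 16}
Spectral radius = max |lambda| over the shifted spectrum
= max(0, 8, 16) = 16

16


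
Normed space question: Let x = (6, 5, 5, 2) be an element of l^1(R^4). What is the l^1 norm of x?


The l^1 norm equals the sum of absolute values of all components.
||x||_1 = 6 + 5 + 5 + 2
= 18

18.0000


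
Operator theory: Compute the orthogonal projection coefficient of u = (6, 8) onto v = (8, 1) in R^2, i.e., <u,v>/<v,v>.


Computing <u,v> = 6*8 + 8*1 = 56
Computing <v,v> = 8^2 + 1^2 = 65
Projection coefficient = 56/65 = 0.8615

0.8615


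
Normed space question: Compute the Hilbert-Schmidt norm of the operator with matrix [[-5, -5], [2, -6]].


The Hilbert-Schmidt norm is sqrt(sum of squares of all entries).
Sum of squares = (-5)^2 + (-5)^2 + 2^2 + (-6)^2
= 25 + 25 + 4 + 36 = 90
||T||_HS = sqrt(90) = 9.4868

9.4868


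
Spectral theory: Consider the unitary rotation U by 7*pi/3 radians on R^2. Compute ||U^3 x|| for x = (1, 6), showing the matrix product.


U is a rotation by theta = 7*pi/3
U^3 = rotation by 3*theta = 21*pi/3 = 3*pi/3 (mod 2*pi)
cos(3*pi/3) = -1.0000, sin(3*pi/3) = 0.0000
U^3 x = (-1.0000 * 1 - 0.0000 * 6, 0.0000 * 1 + -1.0000 * 6)
= (-1.0000, -6.0000)
||U^3 x|| = sqrt((-1.0000)^2 + (-6.0000)^2) = sqrt(37.0000) = 6.0828

6.0828


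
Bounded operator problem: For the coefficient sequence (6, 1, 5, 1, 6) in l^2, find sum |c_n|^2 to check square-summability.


sum |c_n|^2 = 6^2 + 1^2 + 5^2 + 1^2 + 6^2
= 36 + 1 + 25 + 1 + 36
= 99

99


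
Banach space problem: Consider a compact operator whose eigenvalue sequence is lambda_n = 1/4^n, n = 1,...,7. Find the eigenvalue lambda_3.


The eigenvalue formula gives lambda_3 = 1/4^3
= 1/64
= 0.0156

0.0156


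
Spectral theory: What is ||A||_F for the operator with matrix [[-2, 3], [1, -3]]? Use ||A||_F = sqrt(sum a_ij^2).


||A||_F^2 = sum a_ij^2
= (-2)^2 + 3^2 + 1^2 + (-3)^2
= 4 + 9 + 1 + 9 = 23
||A||_F = sqrt(23) = 4.7958

4.7958


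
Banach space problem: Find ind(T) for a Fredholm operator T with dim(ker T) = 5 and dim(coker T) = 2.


The Fredholm index is defined as ind(T) = dim(ker T) - dim(coker T)
= 5 - 2
= 3

3


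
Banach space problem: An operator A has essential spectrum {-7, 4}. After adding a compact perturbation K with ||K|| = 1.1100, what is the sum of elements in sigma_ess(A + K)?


By Weyl's theorem, the essential spectrum is invariant under compact perturbations.
sigma_ess(A + K) = sigma_ess(A) = {-7, 4}
Sum = -7 + 4 = -3

-3


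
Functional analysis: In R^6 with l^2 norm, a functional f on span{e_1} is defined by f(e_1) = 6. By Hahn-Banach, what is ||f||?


The norm of f is given by ||f|| = sup_{||x||=1} |f(x)|.
On span{e_1}, ||e_1|| = 1, so ||f|| = |f(e_1)| / ||e_1||
= |6| / 1 = 6.0000

6.0000


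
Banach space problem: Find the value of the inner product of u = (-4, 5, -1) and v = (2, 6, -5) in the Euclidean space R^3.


Computing the standard inner product <u, v> = sum u_i * v_i
= -4*2 + 5*6 + -1*-5
= -8 + 30 + 5
= 27

27


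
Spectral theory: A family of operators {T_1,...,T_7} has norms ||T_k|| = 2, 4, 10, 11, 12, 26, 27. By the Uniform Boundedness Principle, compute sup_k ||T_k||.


By the Uniform Boundedness Principle, the supremum of norms is finite.
sup_k ||T_k|| = max(2, 4, 10, 11, 12, 26, 27) = 27

27


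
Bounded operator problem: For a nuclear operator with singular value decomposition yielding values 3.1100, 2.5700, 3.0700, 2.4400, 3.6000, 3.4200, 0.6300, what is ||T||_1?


The nuclear norm is the sum of all singular values.
||T||_1 = 3.1100 + 2.5700 + 3.0700 + 2.4400 + 3.6000 + 3.4200 + 0.6300
= 18.8400

18.8400


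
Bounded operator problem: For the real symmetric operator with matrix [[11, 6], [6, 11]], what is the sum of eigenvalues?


For a self-adjoint (symmetric) matrix, the eigenvalues are real.
The sum of eigenvalues equals the trace of the matrix.
trace = 11 + 11 = 22

22


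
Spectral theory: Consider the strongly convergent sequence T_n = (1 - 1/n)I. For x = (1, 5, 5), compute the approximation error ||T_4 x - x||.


T_4 x - x = (1 - 1/4)x - x = -x/4
||x|| = sqrt(51) = 7.1414
||T_4 x - x|| = ||x||/4 = 7.1414/4 = 1.7854

1.7854


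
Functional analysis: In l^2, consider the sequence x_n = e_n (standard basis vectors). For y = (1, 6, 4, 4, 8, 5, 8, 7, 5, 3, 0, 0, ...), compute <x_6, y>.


x_6 = e_6 is the standard basis vector with 1 in position 6.
<x_6, y> = y_6 = 5
As n -> infinity, <x_n, y> -> 0, confirming weak convergence of (x_n) to 0.

5


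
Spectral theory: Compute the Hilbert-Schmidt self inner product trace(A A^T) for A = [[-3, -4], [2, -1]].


trace(A * A^T) = sum of squares of all entries
= (-3)^2 + (-4)^2 + 2^2 + (-1)^2
= 9 + 16 + 4 + 1
= 30

30


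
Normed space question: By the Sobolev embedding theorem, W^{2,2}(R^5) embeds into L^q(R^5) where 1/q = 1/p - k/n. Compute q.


Using the Sobolev embedding formula: 1/q = 1/p - k/n
1/q = 1/2 - 2/5 = 1/10
q = 1/(1/10) = 10

10.0000


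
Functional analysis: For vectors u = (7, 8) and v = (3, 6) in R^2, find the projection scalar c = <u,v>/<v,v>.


Computing <u,v> = 7*3 + 8*6 = 69
Computing <v,v> = 3^2 + 6^2 = 45
Projection coefficient = 69/45 = 1.5333

1.5333


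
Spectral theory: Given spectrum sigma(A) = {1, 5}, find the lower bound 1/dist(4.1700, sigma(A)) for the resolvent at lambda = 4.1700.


dist(4.1700, {1, 5}) = min(|4.1700 - 1|, |4.1700 - 5|)
= min(3.1700, 0.8300) = 0.8300
Resolvent bound = 1/0.8300 = 1.2048

1.2048


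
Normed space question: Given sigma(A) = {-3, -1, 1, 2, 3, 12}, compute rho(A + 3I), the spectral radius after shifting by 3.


Spectrum of A + 3I = {0, 2, 4, 5, 6, 15}
Spectral radius = max |lambda| over the shifted spectrum
= max(0, 2, 4, 5, 6, 15) = 15

15


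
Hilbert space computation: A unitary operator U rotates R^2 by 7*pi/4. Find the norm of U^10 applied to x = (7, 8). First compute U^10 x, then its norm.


U is a rotation by theta = 7*pi/4
U^10 = rotation by 10*theta = 70*pi/4 = 6*pi/4 (mod 2*pi)
cos(6*pi/4) = 0.0000, sin(6*pi/4) = -1.0000
U^10 x = (0.0000 * 7 - -1.0000 * 8, -1.0000 * 7 + 0.0000 * 8)
= (8.0000, -7.0000)
||U^10 x|| = sqrt(8.0000^2 + (-7.0000)^2) = sqrt(113.0000) = 10.6301

10.6301


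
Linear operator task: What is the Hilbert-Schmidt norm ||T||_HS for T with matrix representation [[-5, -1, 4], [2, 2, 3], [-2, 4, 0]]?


The Hilbert-Schmidt norm is sqrt(sum of squares of all entries).
Sum of squares = (-5)^2 + (-1)^2 + 4^2 + 2^2 + 2^2 + 3^2 + (-2)^2 + 4^2 + 0^2
= 25 + 1 + 16 + 4 + 4 + 9 + 4 + 16 + 0 = 79
||T||_HS = sqrt(79) = 8.8882

8.8882


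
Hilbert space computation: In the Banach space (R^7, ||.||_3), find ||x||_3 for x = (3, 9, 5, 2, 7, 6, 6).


The l^3 norm = (sum |x_i|^3)^(1/3)
Sum of 3th powers = 27 + 729 + 125 + 8 + 343 + 216 + 216 = 1664
||x||_3 = (1664)^(1/3) = 11.8500

11.8500


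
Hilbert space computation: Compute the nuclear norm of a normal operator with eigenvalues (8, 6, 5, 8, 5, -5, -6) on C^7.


For a normal operator, singular values equal |eigenvalues|.
Trace norm = sum |lambda_i| = 8 + 6 + 5 + 8 + 5 + 5 + 6
= 43

43


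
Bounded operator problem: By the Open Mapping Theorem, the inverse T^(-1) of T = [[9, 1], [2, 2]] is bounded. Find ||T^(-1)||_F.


det(T) = 9*2 - 1*2 = 16
T^(-1) = (1/16) * [[2, -1], [-2, 9]] = [[0.1250, -0.0625], [-0.1250, 0.5625]]
||T^(-1)||_F^2 = 0.1250^2 + (-0.0625)^2 + (-0.1250)^2 + 0.5625^2 = 0.3516
||T^(-1)||_F = sqrt(0.3516) = 0.5929

0.5929


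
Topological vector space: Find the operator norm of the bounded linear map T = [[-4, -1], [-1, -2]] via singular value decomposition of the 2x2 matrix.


A^T A = [[17, 6], [6, 5]]
trace(A^T A) = 22, det(A^T A) = 49
discriminant = 22^2 - 4*49 = 288
Largest eigenvalue of A^T A = (trace + sqrt(disc))/2 = 19.4853
||T|| = sqrt(19.4853) = 4.4142

4.4142


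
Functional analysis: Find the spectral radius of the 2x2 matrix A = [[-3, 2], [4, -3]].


For a 2x2 matrix, eigenvalues satisfy lambda^2 - (trace)*lambda + det = 0
trace = -3 + -3 = -6
det = -3*-3 - 2*4 = 1
discriminant = (-6)^2 - 4*(1) = 32
spectral radius = max |eigenvalue| = 5.8284

5.8284


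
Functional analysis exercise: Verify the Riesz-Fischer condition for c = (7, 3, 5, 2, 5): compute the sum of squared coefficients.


sum |c_n|^2 = 7^2 + 3^2 + 5^2 + 2^2 + 5^2
= 49 + 9 + 25 + 4 + 25
= 112

112


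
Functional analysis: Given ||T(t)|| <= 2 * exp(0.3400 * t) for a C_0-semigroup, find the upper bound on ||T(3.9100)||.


||T(3.9100)|| <= 2 * exp(0.3400 * 3.9100)
= 2 * exp(1.3294)
= 2 * 3.7788
= 7.5576

7.5576


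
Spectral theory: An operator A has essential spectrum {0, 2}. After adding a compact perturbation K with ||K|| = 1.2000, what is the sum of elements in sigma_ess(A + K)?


By Weyl's theorem, the essential spectrum is invariant under compact perturbations.
sigma_ess(A + K) = sigma_ess(A) = {0, 2}
Sum = 0 + 2 = 2

2


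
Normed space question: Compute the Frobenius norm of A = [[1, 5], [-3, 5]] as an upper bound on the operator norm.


||A||_F^2 = sum a_ij^2
= 1^2 + 5^2 + (-3)^2 + 5^2
= 1 + 25 + 9 + 25 = 60
||A||_F = sqrt(60) = 7.7460

7.7460


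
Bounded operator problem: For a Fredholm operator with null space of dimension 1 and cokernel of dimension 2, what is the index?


The Fredholm index is defined as ind(T) = dim(ker T) - dim(coker T)
= 1 - 2
= -1

-1


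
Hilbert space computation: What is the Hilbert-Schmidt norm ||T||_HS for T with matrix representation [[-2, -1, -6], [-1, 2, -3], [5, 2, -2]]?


The Hilbert-Schmidt norm is sqrt(sum of squares of all entries).
Sum of squares = (-2)^2 + (-1)^2 + (-6)^2 + (-1)^2 + 2^2 + (-3)^2 + 5^2 + 2^2 + (-2)^2
= 4 + 1 + 36 + 1 + 4 + 9 + 25 + 4 + 4 = 88
||T||_HS = sqrt(88) = 9.3808

9.3808


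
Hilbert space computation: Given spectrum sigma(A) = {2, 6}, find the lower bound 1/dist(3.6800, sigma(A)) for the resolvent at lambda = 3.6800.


dist(3.6800, {2, 6}) = min(|3.6800 - 2|, |3.6800 - 6|)
= min(1.6800, 2.3200) = 1.6800
Resolvent bound = 1/1.6800 = 0.5952

0.5952


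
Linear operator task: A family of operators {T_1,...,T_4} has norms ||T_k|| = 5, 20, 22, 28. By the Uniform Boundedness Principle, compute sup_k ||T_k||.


By the Uniform Boundedness Principle, the supremum of norms is finite.
sup_k ||T_k|| = max(5, 20, 22, 28) = 28

28


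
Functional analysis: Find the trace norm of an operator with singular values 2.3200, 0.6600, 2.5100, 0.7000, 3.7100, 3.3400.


The nuclear norm is the sum of all singular values.
||T||_1 = 2.3200 + 0.6600 + 2.5100 + 0.7000 + 3.7100 + 3.3400
= 13.2400

13.2400


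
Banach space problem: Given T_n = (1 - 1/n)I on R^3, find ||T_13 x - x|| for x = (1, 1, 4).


T_13 x - x = (1 - 1/13)x - x = -x/13
||x|| = sqrt(18) = 4.2426
||T_13 x - x|| = ||x||/13 = 4.2426/13 = 0.3264

0.3264


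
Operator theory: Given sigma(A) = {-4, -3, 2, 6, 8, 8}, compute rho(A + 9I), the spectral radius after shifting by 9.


Spectrum of A + 9I = {5, 6, 11, 15, 17, 17}
Spectral radius = max |lambda| over the shifted spectrum
= max(5, 6, 11, 15, 17, 17) = 17

17


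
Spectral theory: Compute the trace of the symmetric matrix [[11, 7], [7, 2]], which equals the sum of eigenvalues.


For a self-adjoint (symmetric) matrix, the eigenvalues are real.
The sum of eigenvalues equals the trace of the matrix.
trace = 11 + 2 = 13

13


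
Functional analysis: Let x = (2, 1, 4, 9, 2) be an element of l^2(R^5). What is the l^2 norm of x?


The l^2 norm = (sum |x_i|^2)^(1/2)
Sum of 2th powers = 4 + 1 + 16 + 81 + 4 = 106
||x||_2 = (106)^(1/2) = 10.2956

10.2956


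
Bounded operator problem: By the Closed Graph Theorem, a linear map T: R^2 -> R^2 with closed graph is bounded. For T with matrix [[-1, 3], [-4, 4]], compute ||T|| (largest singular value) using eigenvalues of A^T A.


A^T A = [[17, -19], [-19, 25]]
trace(A^T A) = 42, det(A^T A) = 64
discriminant = 42^2 - 4*64 = 1508
Largest eigenvalue of A^T A = (trace + sqrt(disc))/2 = 40.4165
||T|| = sqrt(40.4165) = 6.3574

6.3574


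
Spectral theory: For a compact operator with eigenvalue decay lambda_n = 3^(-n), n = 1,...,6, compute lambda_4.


The eigenvalue formula gives lambda_4 = 1/3^4
= 1/81
= 0.0123

0.0123


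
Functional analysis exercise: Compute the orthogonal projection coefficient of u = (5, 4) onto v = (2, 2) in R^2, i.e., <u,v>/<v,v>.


Computing <u,v> = 5*2 + 4*2 = 18
Computing <v,v> = 2^2 + 2^2 = 8
Projection coefficient = 18/8 = 2.2500

2.2500


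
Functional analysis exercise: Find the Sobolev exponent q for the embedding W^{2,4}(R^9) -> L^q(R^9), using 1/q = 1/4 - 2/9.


Using the Sobolev embedding formula: 1/q = 1/p - k/n
1/q = 1/4 - 2/9 = 1/36
q = 1/(1/36) = 36

36.0000


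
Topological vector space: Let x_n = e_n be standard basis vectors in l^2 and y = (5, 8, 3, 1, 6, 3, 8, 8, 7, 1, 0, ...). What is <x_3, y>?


x_3 = e_3 is the standard basis vector with 1 in position 3.
<x_3, y> = y_3 = 3
As n -> infinity, <x_n, y> -> 0, confirming weak convergence of (x_n) to 0.

3


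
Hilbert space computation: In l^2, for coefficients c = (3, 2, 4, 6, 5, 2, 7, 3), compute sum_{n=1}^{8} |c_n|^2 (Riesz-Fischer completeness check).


sum |c_n|^2 = 3^2 + 2^2 + 4^2 + 6^2 + 5^2 + 2^2 + 7^2 + 3^2
= 9 + 4 + 16 + 36 + 25 + 4 + 49 + 9
= 152

152


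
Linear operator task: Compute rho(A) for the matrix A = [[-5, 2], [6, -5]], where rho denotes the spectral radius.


For a 2x2 matrix, eigenvalues satisfy lambda^2 - (trace)*lambda + det = 0
trace = -5 + -5 = -10
det = -5*-5 - 2*6 = 13
discriminant = (-10)^2 - 4*(13) = 48
spectral radius = max |eigenvalue| = 8.4641

8.4641


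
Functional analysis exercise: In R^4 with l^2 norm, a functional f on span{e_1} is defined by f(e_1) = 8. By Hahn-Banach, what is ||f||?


The norm of f is given by ||f|| = sup_{||x||=1} |f(x)|.
On span{e_1}, ||e_1|| = 1, so ||f|| = |f(e_1)| / ||e_1||
= |8| / 1 = 8.0000

8.0000


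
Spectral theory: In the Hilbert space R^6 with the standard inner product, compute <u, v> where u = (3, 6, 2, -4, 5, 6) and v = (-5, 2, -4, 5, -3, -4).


Computing the standard inner product <u, v> = sum u_i * v_i
= 3*-5 + 6*2 + 2*-4 + -4*5 + 5*-3 + 6*-4
= -15 + 12 + -8 + -20 + -15 + -24
= -70

-70


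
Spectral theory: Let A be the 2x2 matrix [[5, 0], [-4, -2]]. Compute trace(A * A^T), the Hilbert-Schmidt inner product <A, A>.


trace(A * A^T) = sum of squares of all entries
= 5^2 + 0^2 + (-4)^2 + (-2)^2
= 25 + 0 + 16 + 4
= 45

45


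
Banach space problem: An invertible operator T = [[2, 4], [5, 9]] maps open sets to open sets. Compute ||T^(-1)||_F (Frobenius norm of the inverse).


det(T) = 2*9 - 4*5 = -2
T^(-1) = (1/-2) * [[9, -4], [-5, 2]] = [[-4.5000, 2.0000], [2.5000, -1.0000]]
||T^(-1)||_F^2 = (-4.5000)^2 + 2.0000^2 + 2.5000^2 + (-1.0000)^2 = 31.5000
||T^(-1)||_F = sqrt(31.5000) = 5.6125

5.6125


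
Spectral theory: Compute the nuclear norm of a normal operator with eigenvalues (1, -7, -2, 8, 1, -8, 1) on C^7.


For a normal operator, singular values equal |eigenvalues|.
Trace norm = sum |lambda_i| = 1 + 7 + 2 + 8 + 1 + 8 + 1
= 28

28


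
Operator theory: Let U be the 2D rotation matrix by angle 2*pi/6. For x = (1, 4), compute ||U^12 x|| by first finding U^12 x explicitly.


U is a rotation by theta = 2*pi/6
U^12 = rotation by 12*theta = 24*pi/6 = 0*pi/6 (mod 2*pi)
cos(0*pi/6) = 1.0000, sin(0*pi/6) = 0.0000
U^12 x = (1.0000 * 1 - 0.0000 * 4, 0.0000 * 1 + 1.0000 * 4)
= (1.0000, 4.0000)
||U^12 x|| = sqrt(1.0000^2 + 4.0000^2) = sqrt(17.0000) = 4.1231

4.1231


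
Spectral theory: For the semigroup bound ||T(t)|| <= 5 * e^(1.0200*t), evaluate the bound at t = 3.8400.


||T(3.8400)|| <= 5 * exp(1.0200 * 3.8400)
= 5 * exp(3.9168)
= 5 * 50.2394
= 251.1971

251.1971


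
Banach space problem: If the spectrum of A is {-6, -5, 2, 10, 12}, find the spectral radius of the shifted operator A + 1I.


Spectrum of A + 1I = {-5, -4, 3, 11, 13}
Spectral radius = max |lambda| over the shifted spectrum
= max(5, 4, 3, 11, 13) = 13

13


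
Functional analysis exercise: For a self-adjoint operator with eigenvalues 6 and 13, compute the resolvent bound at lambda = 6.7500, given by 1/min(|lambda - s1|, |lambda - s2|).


dist(6.7500, {6, 13}) = min(|6.7500 - 6|, |6.7500 - 13|)
= min(0.7500, 6.2500) = 0.7500
Resolvent bound = 1/0.7500 = 1.3333

1.3333


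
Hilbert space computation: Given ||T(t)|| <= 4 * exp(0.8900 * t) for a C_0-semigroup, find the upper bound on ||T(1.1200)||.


||T(1.1200)|| <= 4 * exp(0.8900 * 1.1200)
= 4 * exp(0.9968)
= 4 * 2.7096
= 10.8384

10.8384


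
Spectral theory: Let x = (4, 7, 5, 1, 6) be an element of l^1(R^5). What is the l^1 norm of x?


The l^1 norm equals the sum of absolute values of all components.
||x||_1 = 4 + 7 + 5 + 1 + 6
= 23

23.0000


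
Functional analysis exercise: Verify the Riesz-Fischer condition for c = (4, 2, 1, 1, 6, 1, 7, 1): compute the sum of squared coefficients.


sum |c_n|^2 = 4^2 + 2^2 + 1^2 + 1^2 + 6^2 + 1^2 + 7^2 + 1^2
= 16 + 4 + 1 + 1 + 36 + 1 + 49 + 1
= 109

109


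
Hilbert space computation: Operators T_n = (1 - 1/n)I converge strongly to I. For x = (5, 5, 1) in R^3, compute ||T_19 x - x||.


T_19 x - x = (1 - 1/19)x - x = -x/19
||x|| = sqrt(51) = 7.1414
||T_19 x - x|| = ||x||/19 = 7.1414/19 = 0.3759

0.3759


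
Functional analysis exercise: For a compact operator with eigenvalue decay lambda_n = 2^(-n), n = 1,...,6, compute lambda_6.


The eigenvalue formula gives lambda_6 = 1/2^6
= 1/64
= 0.0156

0.0156


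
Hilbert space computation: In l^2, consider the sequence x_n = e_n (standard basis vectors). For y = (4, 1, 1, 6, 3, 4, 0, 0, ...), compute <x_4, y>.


x_4 = e_4 is the standard basis vector with 1 in position 4.
<x_4, y> = y_4 = 6
As n -> infinity, <x_n, y> -> 0, confirming weak convergence of (x_n) to 0.

6


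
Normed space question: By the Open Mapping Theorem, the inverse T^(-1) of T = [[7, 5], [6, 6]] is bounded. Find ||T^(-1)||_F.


det(T) = 7*6 - 5*6 = 12
T^(-1) = (1/12) * [[6, -5], [-6, 7]] = [[0.5000, -0.4167], [-0.5000, 0.5833]]
||T^(-1)||_F^2 = 0.5000^2 + (-0.4167)^2 + (-0.5000)^2 + 0.5833^2 = 1.0139
||T^(-1)||_F = sqrt(1.0139) = 1.0069

1.0069


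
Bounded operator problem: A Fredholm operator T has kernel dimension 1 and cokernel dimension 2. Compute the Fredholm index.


The Fredholm index is defined as ind(T) = dim(ker T) - dim(coker T)
= 1 - 2
= -1

-1


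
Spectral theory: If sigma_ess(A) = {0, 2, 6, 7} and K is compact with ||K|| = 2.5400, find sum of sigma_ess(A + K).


By Weyl's theorem, the essential spectrum is invariant under compact perturbations.
sigma_ess(A + K) = sigma_ess(A) = {0, 2, 6, 7}
Sum = 0 + 2 + 6 + 7 = 15

15


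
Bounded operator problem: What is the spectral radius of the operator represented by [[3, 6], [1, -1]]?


For a 2x2 matrix, eigenvalues satisfy lambda^2 - (trace)*lambda + det = 0
trace = 3 + -1 = 2
det = 3*-1 - 6*1 = -9
discriminant = 2^2 - 4*(-9) = 40
spectral radius = max |eigenvalue| = 4.1623

4.1623


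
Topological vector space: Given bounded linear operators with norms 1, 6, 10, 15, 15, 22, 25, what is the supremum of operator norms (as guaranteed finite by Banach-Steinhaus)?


By the Uniform Boundedness Principle, the supremum of norms is finite.
sup_k ||T_k|| = max(1, 6, 10, 15, 15, 22, 25) = 25

25


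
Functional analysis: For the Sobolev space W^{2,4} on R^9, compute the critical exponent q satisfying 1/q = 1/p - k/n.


Using the Sobolev embedding formula: 1/q = 1/p - k/n
1/q = 1/4 - 2/9 = 1/36
q = 1/(1/36) = 36

36.0000


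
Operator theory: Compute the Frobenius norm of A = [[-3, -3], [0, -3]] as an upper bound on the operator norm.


||A||_F^2 = sum a_ij^2
= (-3)^2 + (-3)^2 + 0^2 + (-3)^2
= 9 + 9 + 0 + 9 = 27
||A||_F = sqrt(27) = 5.1962

5.1962


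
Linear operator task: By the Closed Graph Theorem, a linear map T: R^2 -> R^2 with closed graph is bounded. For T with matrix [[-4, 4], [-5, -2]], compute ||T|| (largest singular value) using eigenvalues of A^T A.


A^T A = [[41, -6], [-6, 20]]
trace(A^T A) = 61, det(A^T A) = 784
discriminant = 61^2 - 4*784 = 585
Largest eigenvalue of A^T A = (trace + sqrt(disc))/2 = 42.5934
||T|| = sqrt(42.5934) = 6.5264

6.5264


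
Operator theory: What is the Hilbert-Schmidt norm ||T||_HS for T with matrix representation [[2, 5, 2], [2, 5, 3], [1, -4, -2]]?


The Hilbert-Schmidt norm is sqrt(sum of squares of all entries).
Sum of squares = 2^2 + 5^2 + 2^2 + 2^2 + 5^2 + 3^2 + 1^2 + (-4)^2 + (-2)^2
= 4 + 25 + 4 + 4 + 25 + 9 + 1 + 16 + 4 = 92
||T||_HS = sqrt(92) = 9.5917

9.5917


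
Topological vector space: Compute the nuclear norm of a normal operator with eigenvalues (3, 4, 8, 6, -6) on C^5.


For a normal operator, singular values equal |eigenvalues|.
Trace norm = sum |lambda_i| = 3 + 4 + 8 + 6 + 6
= 27

27


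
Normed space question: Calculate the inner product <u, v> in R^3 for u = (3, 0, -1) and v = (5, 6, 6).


Computing the standard inner product <u, v> = sum u_i * v_i
= 3*5 + 0*6 + -1*6
= 15 + 0 + -6
= 9

9


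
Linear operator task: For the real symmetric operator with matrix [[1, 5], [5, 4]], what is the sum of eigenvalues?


For a self-adjoint (symmetric) matrix, the eigenvalues are real.
The sum of eigenvalues equals the trace of the matrix.
trace = 1 + 4 = 5

5


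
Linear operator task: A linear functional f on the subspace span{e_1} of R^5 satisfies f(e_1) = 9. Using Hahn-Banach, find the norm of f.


The norm of f is given by ||f|| = sup_{||x||=1} |f(x)|.
On span{e_1}, ||e_1|| = 1, so ||f|| = |f(e_1)| / ||e_1||
= |9| / 1 = 9.0000

9.0000


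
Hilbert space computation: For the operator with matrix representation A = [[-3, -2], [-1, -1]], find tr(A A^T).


trace(A * A^T) = sum of squares of all entries
= (-3)^2 + (-2)^2 + (-1)^2 + (-1)^2
= 9 + 4 + 1 + 1
= 15

15


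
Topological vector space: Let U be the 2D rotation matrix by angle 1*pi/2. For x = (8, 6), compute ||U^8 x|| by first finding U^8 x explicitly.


U is a rotation by theta = 1*pi/2
U^8 = rotation by 8*theta = 8*pi/2 = 0*pi/2 (mod 2*pi)
cos(0*pi/2) = 1.0000, sin(0*pi/2) = 0.0000
U^8 x = (1.0000 * 8 - 0.0000 * 6, 0.0000 * 8 + 1.0000 * 6)
= (8.0000, 6.0000)
||U^8 x|| = sqrt(8.0000^2 + 6.0000^2) = sqrt(100.0000) = 10.0000

10.0000


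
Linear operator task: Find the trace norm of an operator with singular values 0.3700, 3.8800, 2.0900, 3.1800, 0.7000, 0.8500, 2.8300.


The nuclear norm is the sum of all singular values.
||T||_1 = 0.3700 + 3.8800 + 2.0900 + 3.1800 + 0.7000 + 0.8500 + 2.8300
= 13.9000

13.9000


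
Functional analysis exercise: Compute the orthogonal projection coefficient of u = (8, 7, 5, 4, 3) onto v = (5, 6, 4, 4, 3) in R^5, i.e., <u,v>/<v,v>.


Computing <u,v> = 8*5 + 7*6 + 5*4 + 4*4 + 3*3 = 127
Computing <v,v> = 5^2 + 6^2 + 4^2 + 4^2 + 3^2 = 102
Projection coefficient = 127/102 = 1.2451

1.2451


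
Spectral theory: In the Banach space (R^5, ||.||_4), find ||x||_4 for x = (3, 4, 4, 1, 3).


The l^4 norm = (sum |x_i|^4)^(1/4)
Sum of 4th powers = 81 + 256 + 256 + 1 + 81 = 675
||x||_4 = (675)^(1/4) = 5.0971

5.0971


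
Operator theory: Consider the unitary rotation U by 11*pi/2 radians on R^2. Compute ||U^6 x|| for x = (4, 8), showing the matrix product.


U is a rotation by theta = 11*pi/2
U^6 = rotation by 6*theta = 66*pi/2 = 2*pi/2 (mod 2*pi)
cos(2*pi/2) = -1.0000, sin(2*pi/2) = 0.0000
U^6 x = (-1.0000 * 4 - 0.0000 * 8, 0.0000 * 4 + -1.0000 * 8)
= (-4.0000, -8.0000)
||U^6 x|| = sqrt((-4.0000)^2 + (-8.0000)^2) = sqrt(80.0000) = 8.9443

8.9443


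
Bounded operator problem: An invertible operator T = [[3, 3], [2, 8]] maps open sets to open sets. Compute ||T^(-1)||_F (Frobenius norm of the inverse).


det(T) = 3*8 - 3*2 = 18
T^(-1) = (1/18) * [[8, -3], [-2, 3]] = [[0.4444, -0.1667], [-0.1111, 0.1667]]
||T^(-1)||_F^2 = 0.4444^2 + (-0.1667)^2 + (-0.1111)^2 + 0.1667^2 = 0.2654
||T^(-1)||_F = sqrt(0.2654) = 0.5152

0.5152


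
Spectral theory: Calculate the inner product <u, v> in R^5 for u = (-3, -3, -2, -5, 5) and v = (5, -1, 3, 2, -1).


Computing the standard inner product <u, v> = sum u_i * v_i
= -3*5 + -3*-1 + -2*3 + -5*2 + 5*-1
= -15 + 3 + -6 + -10 + -5
= -33

-33


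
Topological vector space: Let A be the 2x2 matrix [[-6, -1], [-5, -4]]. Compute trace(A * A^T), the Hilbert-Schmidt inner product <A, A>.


trace(A * A^T) = sum of squares of all entries
= (-6)^2 + (-1)^2 + (-5)^2 + (-4)^2
= 36 + 1 + 25 + 16
= 78

78


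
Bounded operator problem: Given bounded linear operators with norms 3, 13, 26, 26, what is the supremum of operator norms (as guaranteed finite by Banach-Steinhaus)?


By the Uniform Boundedness Principle, the supremum of norms is finite.
sup_k ||T_k|| = max(3, 13, 26, 26) = 26

26


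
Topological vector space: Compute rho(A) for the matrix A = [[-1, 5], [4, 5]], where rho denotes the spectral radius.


For a 2x2 matrix, eigenvalues satisfy lambda^2 - (trace)*lambda + det = 0
trace = -1 + 5 = 4
det = -1*5 - 5*4 = -25
discriminant = 4^2 - 4*(-25) = 116
spectral radius = max |eigenvalue| = 7.3852

7.3852


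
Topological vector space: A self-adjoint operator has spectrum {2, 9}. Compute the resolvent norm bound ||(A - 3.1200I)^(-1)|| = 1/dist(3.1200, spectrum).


dist(3.1200, {2, 9}) = min(|3.1200 - 2|, |3.1200 - 9|)
= min(1.1200, 5.8800) = 1.1200
Resolvent bound = 1/1.1200 = 0.8929

0.8929


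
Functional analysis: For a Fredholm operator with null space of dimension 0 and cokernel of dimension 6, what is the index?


The Fredholm index is defined as ind(T) = dim(ker T) - dim(coker T)
= 0 - 6
= -6

-6


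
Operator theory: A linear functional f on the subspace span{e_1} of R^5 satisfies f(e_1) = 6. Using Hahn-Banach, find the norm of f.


The norm of f is given by ||f|| = sup_{||x||=1} |f(x)|.
On span{e_1}, ||e_1|| = 1, so ||f|| = |f(e_1)| / ||e_1||
= |6| / 1 = 6.0000

6.0000


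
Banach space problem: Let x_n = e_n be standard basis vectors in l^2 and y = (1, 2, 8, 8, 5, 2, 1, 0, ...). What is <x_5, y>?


x_5 = e_5 is the standard basis vector with 1 in position 5.
<x_5, y> = y_5 = 5
As n -> infinity, <x_n, y> -> 0, confirming weak convergence of (x_n) to 0.

5


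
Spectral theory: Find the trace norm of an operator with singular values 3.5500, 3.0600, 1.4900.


The nuclear norm is the sum of all singular values.
||T||_1 = 3.5500 + 3.0600 + 1.4900
= 8.1000

8.1000


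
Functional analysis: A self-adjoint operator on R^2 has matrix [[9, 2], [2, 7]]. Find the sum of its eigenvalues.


For a self-adjoint (symmetric) matrix, the eigenvalues are real.
The sum of eigenvalues equals the trace of the matrix.
trace = 9 + 7 = 16

16


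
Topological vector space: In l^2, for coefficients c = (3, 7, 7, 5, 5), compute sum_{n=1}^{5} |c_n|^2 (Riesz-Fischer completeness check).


sum |c_n|^2 = 3^2 + 7^2 + 7^2 + 5^2 + 5^2
= 9 + 49 + 49 + 25 + 25
= 157

157


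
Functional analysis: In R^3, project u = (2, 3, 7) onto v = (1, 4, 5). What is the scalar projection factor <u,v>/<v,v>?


Computing <u,v> = 2*1 + 3*4 + 7*5 = 49
Computing <v,v> = 1^2 + 4^2 + 5^2 = 42
Projection coefficient = 49/42 = 1.1667

1.1667


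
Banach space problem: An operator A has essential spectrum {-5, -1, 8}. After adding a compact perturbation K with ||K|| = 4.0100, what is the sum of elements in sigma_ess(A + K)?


By Weyl's theorem, the essential spectrum is invariant under compact perturbations.
sigma_ess(A + K) = sigma_ess(A) = {-5, -1, 8}
Sum = -5 + -1 + 8 = 2

2


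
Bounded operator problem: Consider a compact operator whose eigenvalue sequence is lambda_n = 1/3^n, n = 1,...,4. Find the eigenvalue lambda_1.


The eigenvalue formula gives lambda_1 = 1/3^1
= 1/3
= 0.3333

0.3333


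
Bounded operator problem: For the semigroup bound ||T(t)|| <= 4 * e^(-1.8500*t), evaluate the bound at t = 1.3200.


||T(1.3200)|| <= 4 * exp(-1.8500 * 1.3200)
= 4 * exp(-2.4420)
= 4 * 0.0870
= 0.3479

0.3479


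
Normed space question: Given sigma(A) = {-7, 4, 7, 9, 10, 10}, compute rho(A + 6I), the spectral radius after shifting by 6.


Spectrum of A + 6I = {-1, 10, 13, 15, 16, 16}
Spectral radius = max |lambda| over the shifted spectrum
= max(1, 10, 13, 15, 16, 16) = 16

16


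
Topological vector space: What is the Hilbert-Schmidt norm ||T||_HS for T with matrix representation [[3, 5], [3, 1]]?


The Hilbert-Schmidt norm is sqrt(sum of squares of all entries).
Sum of squares = 3^2 + 5^2 + 3^2 + 1^2
= 9 + 25 + 9 + 1 = 44
||T||_HS = sqrt(44) = 6.6332

6.6332


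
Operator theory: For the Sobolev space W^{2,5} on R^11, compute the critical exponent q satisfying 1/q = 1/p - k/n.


Using the Sobolev embedding formula: 1/q = 1/p - k/n
1/q = 1/5 - 2/11 = 1/55
q = 1/(1/55) = 55

55.0000


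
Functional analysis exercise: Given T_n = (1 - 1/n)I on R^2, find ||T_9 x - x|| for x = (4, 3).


T_9 x - x = (1 - 1/9)x - x = -x/9
||x|| = sqrt(25) = 5.0000
||T_9 x - x|| = ||x||/9 = 5.0000/9 = 0.5556

0.5556


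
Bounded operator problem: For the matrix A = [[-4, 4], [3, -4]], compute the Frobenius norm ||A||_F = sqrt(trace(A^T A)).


||A||_F^2 = sum a_ij^2
= (-4)^2 + 4^2 + 3^2 + (-4)^2
= 16 + 16 + 9 + 16 = 57
||A||_F = sqrt(57) = 7.5498

7.5498


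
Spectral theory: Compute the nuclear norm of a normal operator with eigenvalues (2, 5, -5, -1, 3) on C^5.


For a normal operator, singular values equal |eigenvalues|.
Trace norm = sum |lambda_i| = 2 + 5 + 5 + 1 + 3
= 16

16


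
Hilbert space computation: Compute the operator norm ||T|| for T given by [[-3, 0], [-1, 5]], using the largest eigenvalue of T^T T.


A^T A = [[10, -5], [-5, 25]]
trace(A^T A) = 35, det(A^T A) = 225
discriminant = 35^2 - 4*225 = 325
Largest eigenvalue of A^T A = (trace + sqrt(disc))/2 = 26.5139
||T|| = sqrt(26.5139) = 5.1492

5.1492


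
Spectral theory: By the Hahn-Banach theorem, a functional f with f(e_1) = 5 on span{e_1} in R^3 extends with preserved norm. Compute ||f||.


The norm of f is given by ||f|| = sup_{||x||=1} |f(x)|.
On span{e_1}, ||e_1|| = 1, so ||f|| = |f(e_1)| / ||e_1||
= |5| / 1 = 5.0000

5.0000


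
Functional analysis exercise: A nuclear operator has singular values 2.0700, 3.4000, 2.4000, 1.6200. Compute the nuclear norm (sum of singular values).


The nuclear norm is the sum of all singular values.
||T||_1 = 2.0700 + 3.4000 + 2.4000 + 1.6200
= 9.4900

9.4900


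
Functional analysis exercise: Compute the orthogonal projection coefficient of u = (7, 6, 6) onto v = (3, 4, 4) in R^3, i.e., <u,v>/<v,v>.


Computing <u,v> = 7*3 + 6*4 + 6*4 = 69
Computing <v,v> = 3^2 + 4^2 + 4^2 = 41
Projection coefficient = 69/41 = 1.6829

1.6829


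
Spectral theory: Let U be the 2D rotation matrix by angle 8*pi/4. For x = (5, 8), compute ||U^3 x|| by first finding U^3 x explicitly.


U is a rotation by theta = 8*pi/4
U^3 = rotation by 3*theta = 24*pi/4 = 0*pi/4 (mod 2*pi)
cos(0*pi/4) = 1.0000, sin(0*pi/4) = 0.0000
U^3 x = (1.0000 * 5 - 0.0000 * 8, 0.0000 * 5 + 1.0000 * 8)
= (5.0000, 8.0000)
||U^3 x|| = sqrt(5.0000^2 + 8.0000^2) = sqrt(89.0000) = 9.4340

9.4340


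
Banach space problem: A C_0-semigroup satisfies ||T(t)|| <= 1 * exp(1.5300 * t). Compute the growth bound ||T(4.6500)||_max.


||T(4.6500)|| <= 1 * exp(1.5300 * 4.6500)
= 1 * exp(7.1145)
= 1 * 1229.6686
= 1229.6686

1229.6686


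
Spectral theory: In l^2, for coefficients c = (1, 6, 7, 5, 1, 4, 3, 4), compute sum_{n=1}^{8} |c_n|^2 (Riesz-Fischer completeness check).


sum |c_n|^2 = 1^2 + 6^2 + 7^2 + 5^2 + 1^2 + 4^2 + 3^2 + 4^2
= 1 + 36 + 49 + 25 + 1 + 16 + 9 + 16
= 153

153
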